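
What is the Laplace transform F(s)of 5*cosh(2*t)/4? 5*s/(4*(s^2 - 4))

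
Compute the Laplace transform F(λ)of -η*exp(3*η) -1/(λ - 3)^2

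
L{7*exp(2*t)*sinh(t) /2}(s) 7/(2*((s - 2) ^2 - 1) ) 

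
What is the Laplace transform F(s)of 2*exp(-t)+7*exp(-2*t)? 7/(s+2)+2/(s+1)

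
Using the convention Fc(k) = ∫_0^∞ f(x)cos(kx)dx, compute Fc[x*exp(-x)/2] (1 - k^2)/(2*(k^2+1)^2)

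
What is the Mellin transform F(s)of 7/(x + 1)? 7 * pi * csc(pi * s)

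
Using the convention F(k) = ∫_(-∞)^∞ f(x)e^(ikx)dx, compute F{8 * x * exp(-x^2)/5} 4 * I * sqrt(pi) * k * exp(-k^2/4)/5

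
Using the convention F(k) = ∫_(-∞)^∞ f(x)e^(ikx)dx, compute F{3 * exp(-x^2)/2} 3 * sqrt(pi) * exp(-k^2/4)/2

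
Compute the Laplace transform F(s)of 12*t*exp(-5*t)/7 12/(7*(s+5)^2)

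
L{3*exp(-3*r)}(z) 3/(z + 3)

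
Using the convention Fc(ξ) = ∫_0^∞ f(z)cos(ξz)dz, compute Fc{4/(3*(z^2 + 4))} pi*exp(-2*ξ)/3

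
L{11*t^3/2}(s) 33/s^4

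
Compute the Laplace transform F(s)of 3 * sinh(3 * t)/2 9/(2 * (s^2-9))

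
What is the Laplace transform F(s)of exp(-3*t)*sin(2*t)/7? 2/(7*((s + 3)^2 + 4))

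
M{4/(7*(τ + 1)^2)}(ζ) -4*pi*(ζ - 1)/(7*sin(pi*ζ))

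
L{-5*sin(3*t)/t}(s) -5*atan(3/s)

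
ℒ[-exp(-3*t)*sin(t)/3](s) -1/(3*(s+3)^2+3)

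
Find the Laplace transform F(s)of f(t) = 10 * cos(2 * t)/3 10 * s/(3 * (s^2 + 4))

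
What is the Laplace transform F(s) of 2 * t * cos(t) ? 2 * (s^2-1) /(s^2 + 1) ^2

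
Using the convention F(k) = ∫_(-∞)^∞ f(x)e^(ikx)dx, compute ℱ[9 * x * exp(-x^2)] 9 * I * sqrt(pi) * k * exp(-k^2/4)/2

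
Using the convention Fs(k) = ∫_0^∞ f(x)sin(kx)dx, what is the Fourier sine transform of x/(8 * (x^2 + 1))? pi * exp(-k)/16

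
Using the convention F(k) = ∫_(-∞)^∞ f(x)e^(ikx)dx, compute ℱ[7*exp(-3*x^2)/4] 7*sqrt(3)*sqrt(pi)*exp(-k^2/12)/12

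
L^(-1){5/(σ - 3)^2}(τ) 5*τ*exp(3*τ)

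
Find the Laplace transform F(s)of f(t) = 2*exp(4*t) 2/(s - 4)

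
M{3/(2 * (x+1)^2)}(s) -3 * pi * (s - 1)/(2 * sin(pi * s))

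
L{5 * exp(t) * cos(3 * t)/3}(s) 5 * (s - 1)/(3 * ((s - 1)^2 + 9))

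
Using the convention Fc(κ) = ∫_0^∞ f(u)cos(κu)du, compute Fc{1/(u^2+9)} pi*exp(-3*κ)/6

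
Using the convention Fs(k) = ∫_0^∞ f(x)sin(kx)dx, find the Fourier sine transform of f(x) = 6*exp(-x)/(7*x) 6*atan(k)/7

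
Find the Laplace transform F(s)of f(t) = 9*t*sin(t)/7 18*s/(7*(s^2 + 1)^2)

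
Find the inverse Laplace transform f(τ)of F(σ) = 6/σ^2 6 * τ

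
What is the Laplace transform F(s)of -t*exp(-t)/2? -1/(2*(s + 1)^2)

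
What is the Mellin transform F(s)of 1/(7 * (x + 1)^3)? pi * (s - 2) * (s - 1)/(14 * sin(pi * s))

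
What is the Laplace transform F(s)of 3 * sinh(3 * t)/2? 9/(2 * (s^2 - 9))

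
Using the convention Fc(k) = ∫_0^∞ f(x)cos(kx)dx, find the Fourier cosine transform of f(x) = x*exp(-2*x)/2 (4 - k^2)/(2*(k^2 + 4)^2)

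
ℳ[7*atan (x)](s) -7*pi*sec (pi*s/2)/ (2*s)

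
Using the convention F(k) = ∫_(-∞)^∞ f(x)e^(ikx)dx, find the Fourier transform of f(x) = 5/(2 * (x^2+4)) 5 * pi * exp(-2 * Abs(k))/4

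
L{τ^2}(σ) 2/σ^3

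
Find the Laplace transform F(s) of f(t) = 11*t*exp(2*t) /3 11/(3*(s - 2) ^2) 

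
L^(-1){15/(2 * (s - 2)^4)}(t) 5 * t^3 * exp(2 * t)/4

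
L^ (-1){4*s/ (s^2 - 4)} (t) 4*cosh (2*t)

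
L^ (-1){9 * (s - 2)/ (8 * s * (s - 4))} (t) 9 * exp (2 * t) * cosh (2 * t)/8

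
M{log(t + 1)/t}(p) -pi*csc(pi*p)/(p - 1)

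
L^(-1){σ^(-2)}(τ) τ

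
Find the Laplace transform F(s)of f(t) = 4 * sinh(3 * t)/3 4/(s^2 - 9)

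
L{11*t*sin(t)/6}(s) 11*s/(3*(s^2 + 1)^2)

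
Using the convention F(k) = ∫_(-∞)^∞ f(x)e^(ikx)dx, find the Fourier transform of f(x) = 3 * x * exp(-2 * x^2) 3 * sqrt(2) * I * sqrt(pi) * k * exp(-k^2/8)/8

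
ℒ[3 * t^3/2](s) 9/s^4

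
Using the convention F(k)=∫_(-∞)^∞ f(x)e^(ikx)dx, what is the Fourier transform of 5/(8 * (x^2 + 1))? 5 * pi * exp(-Abs(k))/8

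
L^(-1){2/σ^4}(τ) τ^3/3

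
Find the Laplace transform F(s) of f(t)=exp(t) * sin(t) 1/((s - 1) ^2+1) 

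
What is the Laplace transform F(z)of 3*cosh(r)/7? 3*z/(7*(z^2 - 1))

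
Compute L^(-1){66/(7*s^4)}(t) 11*t^3/7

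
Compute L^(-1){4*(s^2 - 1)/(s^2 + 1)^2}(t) 4*t*cos(t)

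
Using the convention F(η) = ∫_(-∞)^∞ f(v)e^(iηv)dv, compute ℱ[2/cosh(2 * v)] pi/cosh(pi * η/4)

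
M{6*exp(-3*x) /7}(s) 6*gamma(s) /(7*3^s) 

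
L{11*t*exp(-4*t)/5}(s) 11/(5*(s + 4)^2)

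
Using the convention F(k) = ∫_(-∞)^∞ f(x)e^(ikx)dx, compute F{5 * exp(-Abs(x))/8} 5/(4 * (k^2 + 1))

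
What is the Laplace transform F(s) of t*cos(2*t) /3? (s^2 - 4) /(3*(s^2 + 4) ^2) 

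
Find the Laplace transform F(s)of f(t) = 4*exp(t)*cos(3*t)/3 4*(s - 1)/(3*((s - 1)^2+9))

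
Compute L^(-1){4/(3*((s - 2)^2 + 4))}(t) 2*exp(2*t)*sin(2*t)/3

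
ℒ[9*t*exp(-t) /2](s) 9/(2*(s + 1) ^2) 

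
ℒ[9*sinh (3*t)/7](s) 27/ (7*(s^2 - 9))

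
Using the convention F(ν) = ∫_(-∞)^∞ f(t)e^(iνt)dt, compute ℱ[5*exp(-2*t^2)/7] 5*sqrt(2)*sqrt(pi)*exp(-ν^2/8)/14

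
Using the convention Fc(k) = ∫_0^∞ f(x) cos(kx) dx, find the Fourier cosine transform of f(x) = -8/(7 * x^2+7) -4 * pi * exp(-k) /7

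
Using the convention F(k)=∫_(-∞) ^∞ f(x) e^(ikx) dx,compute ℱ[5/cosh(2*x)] 5*pi/(2*cosh(pi*k/4) ) 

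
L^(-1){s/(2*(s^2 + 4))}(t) cos(2*t)/2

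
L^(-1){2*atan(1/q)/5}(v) 2*sin(v)/(5*v)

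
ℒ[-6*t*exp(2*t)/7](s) -6/(7*(s - 2)^2)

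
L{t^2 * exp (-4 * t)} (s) 2/ (s + 4)^3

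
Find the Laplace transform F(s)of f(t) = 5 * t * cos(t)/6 5 * (s^2-1)/(6 * (s^2 + 1)^2)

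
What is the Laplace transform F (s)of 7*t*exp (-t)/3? 7/ (3*(s + 1)^2)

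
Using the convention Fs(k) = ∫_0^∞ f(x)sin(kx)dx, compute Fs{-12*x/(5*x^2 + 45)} -6*pi*exp(-3*k)/5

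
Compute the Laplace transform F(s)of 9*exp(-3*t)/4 9/(4*(s + 3))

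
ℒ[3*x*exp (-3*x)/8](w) 3/ (8*(w + 3)^2)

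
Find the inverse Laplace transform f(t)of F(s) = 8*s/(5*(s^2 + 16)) 8*cos(4*t)/5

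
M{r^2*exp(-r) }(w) gamma(w + 2) 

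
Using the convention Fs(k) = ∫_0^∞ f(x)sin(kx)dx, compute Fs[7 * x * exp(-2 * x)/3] 28 * k/(3 * (k^2 + 4)^2)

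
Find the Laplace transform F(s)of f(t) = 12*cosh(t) 12*s/(s^2-1)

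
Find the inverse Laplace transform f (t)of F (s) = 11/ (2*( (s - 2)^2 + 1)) 11*exp (2*t)*sin (t)/2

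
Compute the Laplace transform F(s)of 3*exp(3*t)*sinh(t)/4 3/(4*((s - 3)^2-1))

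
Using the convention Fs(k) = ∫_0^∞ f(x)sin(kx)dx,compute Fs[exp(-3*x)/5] k/(5*(k^2 + 9))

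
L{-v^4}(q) -24/q^5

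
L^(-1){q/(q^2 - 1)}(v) cosh(v)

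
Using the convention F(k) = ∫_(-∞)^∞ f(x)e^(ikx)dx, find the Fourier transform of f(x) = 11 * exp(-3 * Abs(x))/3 22/(k^2+9)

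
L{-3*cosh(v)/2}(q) -3*q/(2*q^2 - 2)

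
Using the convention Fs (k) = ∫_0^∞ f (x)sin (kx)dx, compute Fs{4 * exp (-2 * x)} 4 * k/ (k^2 + 4)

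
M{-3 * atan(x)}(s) 3 * pi * sec(pi * s/2)/(2 * s)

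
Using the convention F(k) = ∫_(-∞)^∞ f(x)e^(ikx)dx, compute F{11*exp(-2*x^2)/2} 11*sqrt(2)*sqrt(pi)*exp(-k^2/8)/4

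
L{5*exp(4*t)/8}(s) 5/(8*(s - 4))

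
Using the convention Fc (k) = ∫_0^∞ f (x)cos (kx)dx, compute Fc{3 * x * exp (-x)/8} 3 * (1 - k^2)/ (8 * (k^2 + 1)^2)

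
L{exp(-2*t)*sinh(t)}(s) 1/((s + 2)^2 - 1)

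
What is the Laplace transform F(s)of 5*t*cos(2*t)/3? 5*(s^2 - 4)/(3*(s^2 + 4)^2)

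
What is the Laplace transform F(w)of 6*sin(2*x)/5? 12/(5*(w^2 + 4))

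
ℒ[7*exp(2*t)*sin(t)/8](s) 7/(8*((s - 2)^2+1))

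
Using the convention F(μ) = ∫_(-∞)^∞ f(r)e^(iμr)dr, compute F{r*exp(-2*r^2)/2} sqrt(2)*I*sqrt(pi)*μ*exp(-μ^2/8)/16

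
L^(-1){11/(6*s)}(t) 11/6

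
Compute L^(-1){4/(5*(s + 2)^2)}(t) 4*t*exp(-2*t)/5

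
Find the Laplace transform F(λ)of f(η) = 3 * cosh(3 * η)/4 3 * λ/(4 * (λ^2-9))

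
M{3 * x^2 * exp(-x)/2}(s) 3 * gamma(s + 2)/2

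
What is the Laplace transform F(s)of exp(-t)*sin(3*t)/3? 1/((s+1)^2+9)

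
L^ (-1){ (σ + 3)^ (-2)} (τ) τ*exp (-3*τ)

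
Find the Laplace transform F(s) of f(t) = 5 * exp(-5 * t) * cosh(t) 5 * (s+5) /((s+5) ^2 - 1) 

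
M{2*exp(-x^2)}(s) gamma(s/2)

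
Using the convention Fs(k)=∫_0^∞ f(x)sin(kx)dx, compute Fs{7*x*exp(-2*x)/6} 14*k/(3*(k^2 + 4)^2)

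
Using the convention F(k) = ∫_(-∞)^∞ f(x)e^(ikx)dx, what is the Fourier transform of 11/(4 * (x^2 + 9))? 11 * pi * exp(-3 * Abs(k))/12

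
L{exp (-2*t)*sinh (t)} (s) 1/ ( (s + 2)^2 - 1)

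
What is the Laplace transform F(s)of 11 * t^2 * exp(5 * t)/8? 11/(4 * (s - 5)^3)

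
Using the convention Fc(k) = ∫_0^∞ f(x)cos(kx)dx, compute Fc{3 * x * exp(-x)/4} 3 * (1 - k^2)/(4 * (k^2 + 1)^2)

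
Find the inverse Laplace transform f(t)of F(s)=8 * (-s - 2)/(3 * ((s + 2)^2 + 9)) -8 * exp(-2 * t) * cos(3 * t)/3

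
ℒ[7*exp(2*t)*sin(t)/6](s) 7/(6*((s - 2)^2 + 1))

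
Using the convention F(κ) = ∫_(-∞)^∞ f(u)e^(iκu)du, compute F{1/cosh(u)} pi/cosh(pi*κ/2)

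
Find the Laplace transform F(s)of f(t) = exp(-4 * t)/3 1/(3 * (s+4))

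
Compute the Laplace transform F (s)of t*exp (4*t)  (s - 4)^ (-2)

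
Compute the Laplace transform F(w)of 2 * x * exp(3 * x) 2/(w - 3)^2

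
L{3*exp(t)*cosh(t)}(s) 3*(s - 1)/(s*(s - 2))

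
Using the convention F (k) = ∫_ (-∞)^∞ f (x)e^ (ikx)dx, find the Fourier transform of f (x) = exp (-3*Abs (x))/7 6/ (7*(k^2 + 9))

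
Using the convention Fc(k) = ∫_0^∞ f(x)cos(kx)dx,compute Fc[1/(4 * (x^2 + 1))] pi * exp(-k)/8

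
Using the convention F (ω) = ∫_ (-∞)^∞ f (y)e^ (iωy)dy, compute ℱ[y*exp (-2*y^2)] sqrt (2)*I*sqrt (pi)*ω*exp (-ω^2/8)/8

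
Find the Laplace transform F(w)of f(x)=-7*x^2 -14/w^3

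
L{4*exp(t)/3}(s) 4/(3*(s - 1))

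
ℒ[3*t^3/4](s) 9/(2*s^4)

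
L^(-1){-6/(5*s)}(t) -6/5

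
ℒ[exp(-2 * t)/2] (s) 1/(2 * (s+2))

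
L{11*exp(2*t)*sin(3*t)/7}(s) 33/(7*((s - 2)^2 + 9))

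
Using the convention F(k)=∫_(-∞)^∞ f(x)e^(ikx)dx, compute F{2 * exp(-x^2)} 2 * sqrt(pi) * exp(-k^2/4)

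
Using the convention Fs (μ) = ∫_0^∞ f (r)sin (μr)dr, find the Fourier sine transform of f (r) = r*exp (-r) 2*μ/ (μ^2 + 1)^2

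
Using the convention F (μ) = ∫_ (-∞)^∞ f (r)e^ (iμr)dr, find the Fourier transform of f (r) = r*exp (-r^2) I*sqrt (pi)*μ*exp (-μ^2/4)/2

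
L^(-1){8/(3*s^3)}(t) 4*t^2/3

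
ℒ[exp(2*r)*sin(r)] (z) 1/((z - 2)^2 + 1)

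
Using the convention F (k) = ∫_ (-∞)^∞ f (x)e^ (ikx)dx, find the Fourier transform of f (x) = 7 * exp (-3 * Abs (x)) 42/ (k^2 + 9)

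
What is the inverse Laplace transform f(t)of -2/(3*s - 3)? -2*exp(t)/3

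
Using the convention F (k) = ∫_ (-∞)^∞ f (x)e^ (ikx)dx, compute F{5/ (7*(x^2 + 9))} 5*pi*exp (-3*Abs (k))/21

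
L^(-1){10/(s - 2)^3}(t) 5*t^2*exp(2*t)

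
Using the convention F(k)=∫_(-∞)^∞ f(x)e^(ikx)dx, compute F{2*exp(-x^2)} 2*sqrt(pi)*exp(-k^2/4)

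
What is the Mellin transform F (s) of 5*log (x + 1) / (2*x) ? -5*pi*csc (pi*s) / (2*s - 2) 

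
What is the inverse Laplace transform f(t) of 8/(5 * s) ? 8/5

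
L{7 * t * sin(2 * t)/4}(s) 7 * s/(s^2 + 4)^2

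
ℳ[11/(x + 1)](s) 11 * pi * csc(pi * s)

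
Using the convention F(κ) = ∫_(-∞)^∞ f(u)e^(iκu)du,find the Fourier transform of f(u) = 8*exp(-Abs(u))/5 16/(5*(κ^2 + 1))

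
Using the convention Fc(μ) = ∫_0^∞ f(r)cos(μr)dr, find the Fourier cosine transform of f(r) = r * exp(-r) (1 - μ^2)/(μ^2 + 1)^2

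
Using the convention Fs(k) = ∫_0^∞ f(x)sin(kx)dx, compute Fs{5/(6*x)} 5*pi/12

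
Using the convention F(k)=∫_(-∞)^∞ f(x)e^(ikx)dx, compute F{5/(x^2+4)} 5*pi*exp(-2*Abs(k))/2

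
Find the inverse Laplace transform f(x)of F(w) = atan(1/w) sin(x)/x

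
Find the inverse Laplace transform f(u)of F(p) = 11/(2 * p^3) 11 * u^2/4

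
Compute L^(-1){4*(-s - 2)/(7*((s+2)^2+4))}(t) -4*exp(-2*t)*cos(2*t)/7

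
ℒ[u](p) p^(-2)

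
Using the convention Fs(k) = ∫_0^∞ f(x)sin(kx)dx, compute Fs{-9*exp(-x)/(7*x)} -9*atan(k)/7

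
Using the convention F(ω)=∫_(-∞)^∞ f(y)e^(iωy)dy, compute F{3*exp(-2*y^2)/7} 3*sqrt(2)*sqrt(pi)*exp(-ω^2/8)/14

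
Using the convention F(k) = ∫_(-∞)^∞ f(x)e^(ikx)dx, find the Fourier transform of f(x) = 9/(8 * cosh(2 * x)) 9 * pi/(16 * cosh(pi * k/4))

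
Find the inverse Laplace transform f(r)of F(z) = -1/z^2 -r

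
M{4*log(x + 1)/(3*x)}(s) -4*pi*csc(pi*s)/(3*s - 3)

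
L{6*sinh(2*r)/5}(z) 12/(5*(z^2-4))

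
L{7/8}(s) 7/(8 * s)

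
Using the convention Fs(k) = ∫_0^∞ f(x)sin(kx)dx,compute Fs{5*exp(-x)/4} 5*k/(4*(k^2 + 1))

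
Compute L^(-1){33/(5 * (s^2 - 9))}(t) 11 * sinh(3 * t)/5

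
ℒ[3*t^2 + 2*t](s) 6/s^3 + 2/s^2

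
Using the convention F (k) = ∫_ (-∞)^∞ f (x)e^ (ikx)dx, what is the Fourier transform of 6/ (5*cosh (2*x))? 3*pi/ (5*cosh (pi*k/4))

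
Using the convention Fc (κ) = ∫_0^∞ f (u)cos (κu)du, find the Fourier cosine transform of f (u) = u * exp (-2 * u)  (4 - κ^2)/ (κ^2+4)^2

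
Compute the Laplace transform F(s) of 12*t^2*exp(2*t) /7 24/(7*(s - 2) ^3) 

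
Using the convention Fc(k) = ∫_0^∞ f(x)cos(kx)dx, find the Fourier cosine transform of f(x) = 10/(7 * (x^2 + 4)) 5 * pi * exp(-2 * k)/14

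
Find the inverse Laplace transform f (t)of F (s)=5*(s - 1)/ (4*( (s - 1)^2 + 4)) 5*exp (t)*cos (2*t)/4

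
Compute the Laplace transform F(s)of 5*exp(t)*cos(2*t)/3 5*(s - 1)/(3*((s - 1)^2 + 4))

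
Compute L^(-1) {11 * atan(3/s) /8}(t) 11 * sin(3 * t) /(8 * t) 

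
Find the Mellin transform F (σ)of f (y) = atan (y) -pi*sec (pi*σ/2)/ (2*σ)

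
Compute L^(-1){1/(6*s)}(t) 1/6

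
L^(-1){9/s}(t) 9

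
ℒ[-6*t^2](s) -12/s^3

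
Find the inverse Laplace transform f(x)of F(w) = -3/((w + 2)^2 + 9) -exp(-2*x)*sin(3*x)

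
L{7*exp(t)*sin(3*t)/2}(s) 21/(2*((s - 1)^2 + 9))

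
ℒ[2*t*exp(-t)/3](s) 2/(3*(s + 1)^2)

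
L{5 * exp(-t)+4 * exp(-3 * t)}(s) 4/(s+3)+5/(s+1)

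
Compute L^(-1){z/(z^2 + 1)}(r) cos(r)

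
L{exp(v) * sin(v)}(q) 1/((q - 1)^2+1)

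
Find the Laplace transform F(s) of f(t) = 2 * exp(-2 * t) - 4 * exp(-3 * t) 2/(s + 2) - 4/(s + 3) 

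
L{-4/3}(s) -4/(3 * s)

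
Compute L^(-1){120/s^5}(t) 5 * t^4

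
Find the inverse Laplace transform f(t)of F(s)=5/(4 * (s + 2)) 5 * exp(-2 * t)/4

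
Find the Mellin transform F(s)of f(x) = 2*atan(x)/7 -pi*sec(pi*s/2)/(7*s)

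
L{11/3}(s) 11/(3*s)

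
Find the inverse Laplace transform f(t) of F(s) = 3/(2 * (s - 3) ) 3 * exp(3 * t) /2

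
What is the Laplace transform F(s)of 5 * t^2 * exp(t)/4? 5/(2 * (s - 1)^3)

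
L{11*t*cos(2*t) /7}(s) 11*(s^2 - 4) /(7*(s^2 + 4) ^2) 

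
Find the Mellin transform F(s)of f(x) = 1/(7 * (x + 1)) pi * csc(pi * s)/7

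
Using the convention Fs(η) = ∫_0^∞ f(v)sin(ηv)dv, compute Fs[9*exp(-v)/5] 9*η/(5*(η^2 + 1))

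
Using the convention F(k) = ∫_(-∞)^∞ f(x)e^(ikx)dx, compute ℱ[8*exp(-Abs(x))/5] 16/(5*(k^2 + 1))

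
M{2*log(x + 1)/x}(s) -2*pi*csc(pi*s)/(s - 1)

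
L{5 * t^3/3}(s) 10/s^4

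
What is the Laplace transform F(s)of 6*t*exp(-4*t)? 6/(s+4)^2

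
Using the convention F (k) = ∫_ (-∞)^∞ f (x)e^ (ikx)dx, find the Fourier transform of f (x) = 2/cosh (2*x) pi/cosh (pi*k/4)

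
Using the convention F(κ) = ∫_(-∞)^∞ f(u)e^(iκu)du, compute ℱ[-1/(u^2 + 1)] -pi*exp(-Abs(κ))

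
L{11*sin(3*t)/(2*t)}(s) 11*atan(3/s)/2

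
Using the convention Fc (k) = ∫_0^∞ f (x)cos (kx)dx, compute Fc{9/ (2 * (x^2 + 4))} 9 * pi * exp (-2 * k)/8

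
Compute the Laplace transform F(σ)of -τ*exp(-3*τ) -1/(σ + 3)^2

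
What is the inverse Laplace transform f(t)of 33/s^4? 11*t^3/2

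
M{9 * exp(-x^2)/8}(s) 9 * gamma(s/2)/16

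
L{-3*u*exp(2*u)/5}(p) -3/(5*(p - 2)^2)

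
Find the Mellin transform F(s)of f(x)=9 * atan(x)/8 -9 * pi * sec(pi * s/2)/(16 * s)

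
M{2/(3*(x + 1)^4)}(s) gamma(s)*gamma(4 - s)/9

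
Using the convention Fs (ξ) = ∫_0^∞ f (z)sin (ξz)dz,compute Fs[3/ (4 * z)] 3 * pi/8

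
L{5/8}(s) 5/(8*s)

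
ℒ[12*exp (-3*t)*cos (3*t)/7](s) 12*(s+3)/ (7*( (s+3)^2+9))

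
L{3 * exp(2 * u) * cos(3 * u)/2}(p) 3 * (p - 2)/(2 * ((p - 2)^2 + 9))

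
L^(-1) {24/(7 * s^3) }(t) 12 * t^2/7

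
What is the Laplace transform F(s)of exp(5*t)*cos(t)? (s - 5)/((s - 5)^2 + 1)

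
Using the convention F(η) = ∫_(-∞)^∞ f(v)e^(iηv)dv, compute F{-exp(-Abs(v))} -2/(η^2 + 1)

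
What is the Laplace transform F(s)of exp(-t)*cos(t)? (s+1)/((s+1)^2+1)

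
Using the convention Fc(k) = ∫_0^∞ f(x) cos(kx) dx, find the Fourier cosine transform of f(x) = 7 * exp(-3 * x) 21/(k^2 + 9) 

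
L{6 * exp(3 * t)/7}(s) 6/(7 * (s - 3))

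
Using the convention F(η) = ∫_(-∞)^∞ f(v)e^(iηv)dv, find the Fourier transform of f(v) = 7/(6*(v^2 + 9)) 7*pi*exp(-3*Abs(η))/18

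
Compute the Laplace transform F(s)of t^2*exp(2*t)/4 1/(2*(s - 2)^3)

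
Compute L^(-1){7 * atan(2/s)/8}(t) 7 * sin(2 * t)/(8 * t)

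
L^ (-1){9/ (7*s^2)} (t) 9*t/7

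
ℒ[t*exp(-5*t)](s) (s + 5)^(-2)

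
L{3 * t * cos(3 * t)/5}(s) 3 * (s^2 - 9)/(5 * (s^2 + 9)^2)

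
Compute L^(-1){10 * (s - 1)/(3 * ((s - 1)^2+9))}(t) 10 * exp(t) * cos(3 * t)/3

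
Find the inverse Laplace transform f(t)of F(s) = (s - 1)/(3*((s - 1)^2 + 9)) exp(t)*cos(3*t)/3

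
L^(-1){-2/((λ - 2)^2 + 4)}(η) -exp(2 * η) * sin(2 * η)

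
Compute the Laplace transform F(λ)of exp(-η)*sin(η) 1/((λ + 1)^2 + 1)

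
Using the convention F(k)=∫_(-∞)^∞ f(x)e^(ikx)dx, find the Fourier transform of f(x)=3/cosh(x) 3 * pi/cosh(pi * k/2)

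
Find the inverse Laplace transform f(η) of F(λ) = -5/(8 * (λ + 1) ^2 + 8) -5 * exp(-η) * sin(η) /8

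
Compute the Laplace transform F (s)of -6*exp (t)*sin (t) -6/ ( (s - 1)^2+1)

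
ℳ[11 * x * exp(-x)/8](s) 11 * gamma(s + 1)/8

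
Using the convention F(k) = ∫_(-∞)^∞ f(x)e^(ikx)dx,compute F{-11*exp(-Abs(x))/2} -11/(k^2 + 1)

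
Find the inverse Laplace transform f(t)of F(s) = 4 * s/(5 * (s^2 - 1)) 4 * cosh(t)/5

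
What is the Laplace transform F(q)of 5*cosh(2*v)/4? 5*q/(4*(q^2 - 4))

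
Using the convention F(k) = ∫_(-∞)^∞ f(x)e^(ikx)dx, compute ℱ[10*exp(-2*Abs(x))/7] 40/(7*(k^2 + 4))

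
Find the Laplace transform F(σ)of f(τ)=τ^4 24/σ^5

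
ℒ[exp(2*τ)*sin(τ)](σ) 1/((σ - 2)^2 + 1)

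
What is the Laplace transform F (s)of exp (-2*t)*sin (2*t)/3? 2/ (3*( (s + 2)^2 + 4))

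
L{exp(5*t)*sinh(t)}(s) 1/((s - 5)^2 - 1)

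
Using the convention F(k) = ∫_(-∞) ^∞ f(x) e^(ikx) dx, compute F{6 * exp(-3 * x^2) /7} 2 * sqrt(3) * sqrt(pi) * exp(-k^2/12) /7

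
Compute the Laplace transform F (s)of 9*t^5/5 216/s^6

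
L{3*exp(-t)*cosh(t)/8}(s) 3*(s+1)/(8*s*(s+2))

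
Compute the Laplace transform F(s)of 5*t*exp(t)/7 5/(7*(s - 1)^2)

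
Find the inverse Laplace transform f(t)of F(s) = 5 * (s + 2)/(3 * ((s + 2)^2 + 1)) 5 * exp(-2 * t) * cos(t)/3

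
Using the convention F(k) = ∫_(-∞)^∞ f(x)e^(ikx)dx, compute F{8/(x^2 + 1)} 8*pi*exp(-Abs(k))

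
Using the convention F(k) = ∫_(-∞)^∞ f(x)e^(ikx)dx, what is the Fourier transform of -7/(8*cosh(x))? -7*pi/(8*cosh(pi*k/2))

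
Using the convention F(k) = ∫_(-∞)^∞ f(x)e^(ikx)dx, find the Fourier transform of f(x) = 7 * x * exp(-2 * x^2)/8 7 * sqrt(2) * I * sqrt(pi) * k * exp(-k^2/8)/64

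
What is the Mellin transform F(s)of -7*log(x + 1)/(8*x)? 7*pi*csc(pi*s)/(8*(s - 1))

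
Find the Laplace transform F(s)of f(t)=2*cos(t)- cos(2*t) 2*s/(s^2 + 1)- s/(s^2 + 4)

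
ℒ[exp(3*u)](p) 1/(p - 3)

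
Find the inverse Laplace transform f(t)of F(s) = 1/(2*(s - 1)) exp(t)/2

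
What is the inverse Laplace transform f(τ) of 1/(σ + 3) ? exp(-3*τ) 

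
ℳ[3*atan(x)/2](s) -3*pi*sec(pi*s/2)/(4*s)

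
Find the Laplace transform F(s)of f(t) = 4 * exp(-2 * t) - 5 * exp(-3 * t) 4/(s + 2) - 5/(s + 3)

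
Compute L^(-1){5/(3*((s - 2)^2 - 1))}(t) 5*exp(2*t)*sinh(t)/3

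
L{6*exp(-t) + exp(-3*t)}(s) 6/(s + 1) + 1/(s + 3)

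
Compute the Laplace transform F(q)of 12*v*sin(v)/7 24*q/(7*(q^2+1)^2)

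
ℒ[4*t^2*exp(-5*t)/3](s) 8/(3*(s+5)^3)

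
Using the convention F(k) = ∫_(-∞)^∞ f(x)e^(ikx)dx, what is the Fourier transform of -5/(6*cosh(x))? -5*pi/(6*cosh(pi*k/2))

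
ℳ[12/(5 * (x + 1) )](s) 12 * pi * csc(pi * s) /5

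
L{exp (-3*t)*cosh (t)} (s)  (s+3)/ ( (s+3)^2-1)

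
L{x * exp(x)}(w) (w - 1)^(-2)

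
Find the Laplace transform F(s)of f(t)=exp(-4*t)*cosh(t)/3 (s + 4)/(3*((s + 4)^2 - 1))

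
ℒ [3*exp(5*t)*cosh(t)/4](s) 3*(s - 5)/(4*((s - 5)^2 - 1))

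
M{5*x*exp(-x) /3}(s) 5*gamma(s+1) /3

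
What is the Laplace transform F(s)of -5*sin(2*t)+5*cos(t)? 5*s/(s^2+1) - 10/(s^2+4)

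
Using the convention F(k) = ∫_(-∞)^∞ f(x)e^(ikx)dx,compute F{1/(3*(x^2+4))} pi*exp(-2*Abs(k))/6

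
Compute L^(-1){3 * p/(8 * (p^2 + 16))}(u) 3 * cos(4 * u)/8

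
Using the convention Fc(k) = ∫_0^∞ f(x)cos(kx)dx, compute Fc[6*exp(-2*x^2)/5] 3*sqrt(2)*sqrt(pi)*exp(-k^2/8)/10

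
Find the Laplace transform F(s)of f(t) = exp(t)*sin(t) 1/((s - 1)^2 + 1)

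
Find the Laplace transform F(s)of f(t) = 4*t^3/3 8/s^4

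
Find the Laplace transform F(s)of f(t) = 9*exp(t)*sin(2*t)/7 18/(7*((s - 1)^2 + 4))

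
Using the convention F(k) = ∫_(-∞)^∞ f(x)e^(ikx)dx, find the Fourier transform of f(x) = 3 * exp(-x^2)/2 3 * sqrt(pi) * exp(-k^2/4)/2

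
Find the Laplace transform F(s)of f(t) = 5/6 5/(6*s)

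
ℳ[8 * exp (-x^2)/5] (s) 4 * gamma (s/2)/5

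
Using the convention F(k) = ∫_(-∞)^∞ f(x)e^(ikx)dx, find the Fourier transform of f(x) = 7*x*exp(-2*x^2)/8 7*sqrt(2)*I*sqrt(pi)*k*exp(-k^2/8)/64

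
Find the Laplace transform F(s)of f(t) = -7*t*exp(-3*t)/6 -7/(6*(s + 3)^2)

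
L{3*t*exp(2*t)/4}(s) 3/(4*(s - 2)^2)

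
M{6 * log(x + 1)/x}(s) -6 * pi * csc(pi * s)/(s - 1)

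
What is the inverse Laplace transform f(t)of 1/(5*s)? 1/5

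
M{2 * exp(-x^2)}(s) gamma(s/2)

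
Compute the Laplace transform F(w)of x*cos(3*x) (w^2 - 9)/(w^2+9)^2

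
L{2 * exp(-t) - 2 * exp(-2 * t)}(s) 2/(s + 1) - 2/(s + 2)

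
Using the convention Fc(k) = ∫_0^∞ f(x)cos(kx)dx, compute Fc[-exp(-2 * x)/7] -2/(7 * k^2 + 28)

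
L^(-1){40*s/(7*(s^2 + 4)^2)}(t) 10*t*sin(2*t)/7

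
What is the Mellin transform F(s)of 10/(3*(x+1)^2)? -10*pi*(s - 1)/(3*sin(pi*s))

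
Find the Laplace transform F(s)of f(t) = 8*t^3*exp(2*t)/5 48/(5*(s - 2)^4)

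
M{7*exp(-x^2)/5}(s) 7*gamma(s/2)/10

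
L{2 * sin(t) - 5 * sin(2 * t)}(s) 2/(s^2 + 1) - 10/(s^2 + 4)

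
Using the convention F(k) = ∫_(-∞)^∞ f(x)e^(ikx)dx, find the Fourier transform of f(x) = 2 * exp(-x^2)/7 2 * sqrt(pi) * exp(-k^2/4)/7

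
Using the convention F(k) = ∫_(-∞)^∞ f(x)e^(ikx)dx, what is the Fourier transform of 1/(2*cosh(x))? pi/(2*cosh(pi*k/2))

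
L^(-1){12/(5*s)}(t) 12/5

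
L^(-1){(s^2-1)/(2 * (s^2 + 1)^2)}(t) t * cos(t)/2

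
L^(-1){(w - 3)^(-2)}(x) x*exp(3*x)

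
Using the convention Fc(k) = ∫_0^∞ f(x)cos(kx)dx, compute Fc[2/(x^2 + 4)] pi * exp(-2 * k)/2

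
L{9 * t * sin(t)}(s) 18 * s/(s^2+1)^2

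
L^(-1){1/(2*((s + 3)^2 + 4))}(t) exp(-3*t)*sin(2*t)/4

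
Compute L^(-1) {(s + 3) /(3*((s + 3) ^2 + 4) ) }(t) exp(-3*t)*cos(2*t) /3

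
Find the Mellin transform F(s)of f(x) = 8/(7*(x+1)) 8*pi*csc(pi*s)/7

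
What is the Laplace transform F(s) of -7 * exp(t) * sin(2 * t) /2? -7/((s - 1) ^2 + 4) 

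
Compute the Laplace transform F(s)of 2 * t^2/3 4/(3 * s^3)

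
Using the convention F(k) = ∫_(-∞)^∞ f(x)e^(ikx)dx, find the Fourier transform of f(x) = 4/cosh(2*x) 2*pi/cosh(pi*k/4)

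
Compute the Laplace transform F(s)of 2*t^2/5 4/(5*s^3)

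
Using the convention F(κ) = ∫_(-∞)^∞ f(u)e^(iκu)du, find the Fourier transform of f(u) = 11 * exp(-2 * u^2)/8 11 * sqrt(2) * sqrt(pi) * exp(-κ^2/8)/16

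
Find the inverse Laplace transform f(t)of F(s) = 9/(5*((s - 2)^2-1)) 9*exp(2*t)*sinh(t)/5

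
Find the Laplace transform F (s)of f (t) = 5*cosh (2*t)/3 5*s/ (3*(s^2-4))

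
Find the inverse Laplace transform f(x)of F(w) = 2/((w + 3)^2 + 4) exp(-3*x)*sin(2*x)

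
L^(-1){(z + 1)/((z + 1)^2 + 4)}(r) exp(-r) * cos(2 * r)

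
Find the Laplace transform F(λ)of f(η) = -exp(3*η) -1/(λ - 3)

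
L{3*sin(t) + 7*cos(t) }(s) 7*s/(s^2 + 1) + 3/(s^2 + 1) 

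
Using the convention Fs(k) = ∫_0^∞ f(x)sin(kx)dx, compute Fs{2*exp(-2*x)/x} 2*atan(k/2)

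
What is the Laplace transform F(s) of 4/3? 4/(3 * s) 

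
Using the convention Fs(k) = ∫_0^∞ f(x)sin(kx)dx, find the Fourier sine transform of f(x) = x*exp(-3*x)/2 3*k/(k^2 + 9)^2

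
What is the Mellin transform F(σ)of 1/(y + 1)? pi*csc(pi*σ)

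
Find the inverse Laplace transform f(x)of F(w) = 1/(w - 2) exp(2*x)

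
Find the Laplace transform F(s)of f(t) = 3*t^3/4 9/(2*s^4)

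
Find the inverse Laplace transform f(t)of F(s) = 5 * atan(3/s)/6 5 * sin(3 * t)/(6 * t)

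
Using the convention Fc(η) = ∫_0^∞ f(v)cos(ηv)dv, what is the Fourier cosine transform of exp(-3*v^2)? sqrt(3)*sqrt(pi)*exp(-η^2/12)/6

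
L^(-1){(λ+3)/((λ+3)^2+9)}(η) exp(-3 * η) * cos(3 * η)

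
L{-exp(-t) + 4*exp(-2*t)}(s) 4/(s + 2) - 1/(s + 1)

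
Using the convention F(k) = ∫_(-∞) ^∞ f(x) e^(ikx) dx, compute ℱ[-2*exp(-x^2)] -2*sqrt(pi)*exp(-k^2/4) 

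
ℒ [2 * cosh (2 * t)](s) 2 * s/ (s^2 - 4)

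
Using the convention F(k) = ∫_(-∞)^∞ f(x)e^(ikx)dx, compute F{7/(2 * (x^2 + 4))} 7 * pi * exp(-2 * Abs(k))/4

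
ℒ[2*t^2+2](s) 4/s^3+2/s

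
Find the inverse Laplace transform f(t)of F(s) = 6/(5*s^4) t^3/5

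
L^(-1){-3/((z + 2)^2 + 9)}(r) -exp(-2*r)*sin(3*r)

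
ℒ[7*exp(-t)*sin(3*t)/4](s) 21/(4*((s + 1)^2 + 9))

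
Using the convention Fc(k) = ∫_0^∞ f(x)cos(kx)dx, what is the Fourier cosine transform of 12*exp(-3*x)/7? 36/(7*(k^2 + 9))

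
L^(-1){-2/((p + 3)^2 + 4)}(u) -exp(-3*u)*sin(2*u)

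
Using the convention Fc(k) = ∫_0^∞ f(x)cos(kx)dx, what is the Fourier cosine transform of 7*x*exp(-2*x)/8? 7*(4 - k^2)/(8*(k^2 + 4)^2)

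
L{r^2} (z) 2/z^3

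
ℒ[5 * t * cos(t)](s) 5 * (s^2 - 1) /(s^2 + 1) ^2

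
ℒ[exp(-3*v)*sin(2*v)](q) 2/((q + 3)^2 + 4)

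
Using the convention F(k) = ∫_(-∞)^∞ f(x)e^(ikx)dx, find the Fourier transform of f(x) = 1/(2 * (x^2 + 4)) pi * exp(-2 * Abs(k))/4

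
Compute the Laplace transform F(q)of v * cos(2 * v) (q^2 - 4)/(q^2 + 4)^2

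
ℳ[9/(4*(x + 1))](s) 9*pi*csc(pi*s)/4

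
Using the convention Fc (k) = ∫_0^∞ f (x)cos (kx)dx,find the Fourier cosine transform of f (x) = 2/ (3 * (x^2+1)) pi * exp (-k)/3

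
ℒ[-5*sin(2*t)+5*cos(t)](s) 5*s/(s^2+1) - 10/(s^2+4)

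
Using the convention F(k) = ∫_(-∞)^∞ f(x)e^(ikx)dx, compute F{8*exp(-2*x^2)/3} 4*sqrt(2)*sqrt(pi)*exp(-k^2/8)/3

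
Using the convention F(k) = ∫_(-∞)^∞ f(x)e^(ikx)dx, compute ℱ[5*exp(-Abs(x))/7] 10/(7*(k^2 + 1))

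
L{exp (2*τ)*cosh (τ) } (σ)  (σ - 2) / ( (σ - 2) ^2 - 1) 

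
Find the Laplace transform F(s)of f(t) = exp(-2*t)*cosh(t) (s + 2)/((s + 2)^2 - 1)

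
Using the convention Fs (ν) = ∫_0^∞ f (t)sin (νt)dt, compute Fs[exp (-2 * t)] ν/ (ν^2 + 4)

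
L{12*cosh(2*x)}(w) 12*w/(w^2 - 4)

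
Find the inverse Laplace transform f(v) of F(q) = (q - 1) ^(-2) v*exp(v) 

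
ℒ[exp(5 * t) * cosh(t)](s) (s - 5)/((s - 5)^2-1)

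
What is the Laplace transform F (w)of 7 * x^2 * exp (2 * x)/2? 7/ (w - 2)^3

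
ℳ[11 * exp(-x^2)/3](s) 11 * gamma(s/2)/6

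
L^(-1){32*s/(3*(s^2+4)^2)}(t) 8*t*sin(2*t)/3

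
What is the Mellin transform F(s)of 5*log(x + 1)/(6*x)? -5*pi*csc(pi*s)/(6*s - 6)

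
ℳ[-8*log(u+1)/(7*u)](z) 8*pi*csc(pi*z)/(7*(z - 1))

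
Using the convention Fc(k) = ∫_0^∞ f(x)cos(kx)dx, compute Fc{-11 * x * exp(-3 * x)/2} 11 * (k^2 - 9)/(2 * (k^2 + 9)^2)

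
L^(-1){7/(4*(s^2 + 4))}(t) 7*sin(2*t)/8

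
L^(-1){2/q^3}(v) v^2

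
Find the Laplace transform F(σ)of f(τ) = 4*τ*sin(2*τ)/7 16*σ/(7*(σ^2 + 4)^2)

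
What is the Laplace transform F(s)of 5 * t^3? 30/s^4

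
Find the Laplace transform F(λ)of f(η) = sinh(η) 1/(λ^2 - 1)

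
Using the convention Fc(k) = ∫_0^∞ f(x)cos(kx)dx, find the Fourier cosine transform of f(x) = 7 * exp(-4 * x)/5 28/(5 * (k^2 + 16))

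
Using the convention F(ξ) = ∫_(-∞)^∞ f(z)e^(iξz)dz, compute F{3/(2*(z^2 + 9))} pi*exp(-3*Abs(ξ))/2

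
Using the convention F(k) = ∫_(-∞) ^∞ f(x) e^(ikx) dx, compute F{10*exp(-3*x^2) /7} 10*sqrt(3)*sqrt(pi)*exp(-k^2/12) /21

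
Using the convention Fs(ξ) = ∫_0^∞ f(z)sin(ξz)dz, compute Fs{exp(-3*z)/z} atan(ξ/3)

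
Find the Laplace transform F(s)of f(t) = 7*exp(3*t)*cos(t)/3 7*(s - 3)/(3*((s - 3)^2 + 1))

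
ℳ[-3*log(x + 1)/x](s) 3*pi*csc(pi*s)/(s - 1)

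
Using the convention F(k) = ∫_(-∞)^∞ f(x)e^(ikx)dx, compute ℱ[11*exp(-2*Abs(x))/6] 22/(3*(k^2 + 4))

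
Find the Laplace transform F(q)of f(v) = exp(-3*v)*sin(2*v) 2/((q + 3)^2 + 4)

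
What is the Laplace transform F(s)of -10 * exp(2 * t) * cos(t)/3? 10 * (2 - s)/(3 * ((s - 2)^2 + 1))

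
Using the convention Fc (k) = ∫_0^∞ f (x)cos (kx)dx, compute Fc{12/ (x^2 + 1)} 6 * pi * exp (-k)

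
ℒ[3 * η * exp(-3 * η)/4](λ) 3/(4 * (λ + 3)^2)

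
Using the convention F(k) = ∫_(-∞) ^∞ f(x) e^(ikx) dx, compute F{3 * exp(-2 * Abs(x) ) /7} 12/(7 * (k^2 + 4) ) 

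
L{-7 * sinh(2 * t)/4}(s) -7/(2 * s^2 - 8)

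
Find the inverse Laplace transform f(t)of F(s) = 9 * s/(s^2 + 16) 9 * cos(4 * t)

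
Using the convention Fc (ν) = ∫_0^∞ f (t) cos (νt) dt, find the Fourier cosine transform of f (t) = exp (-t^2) sqrt (pi) * exp (-ν^2/4) /2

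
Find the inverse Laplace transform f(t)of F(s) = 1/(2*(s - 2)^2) t*exp(2*t)/2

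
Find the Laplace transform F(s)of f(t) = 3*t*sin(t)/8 3*s/(4*(s^2 + 1)^2)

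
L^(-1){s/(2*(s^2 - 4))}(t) cosh(2*t)/2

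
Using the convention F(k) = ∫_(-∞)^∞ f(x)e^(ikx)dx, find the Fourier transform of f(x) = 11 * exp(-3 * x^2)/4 11 * sqrt(3) * sqrt(pi) * exp(-k^2/12)/12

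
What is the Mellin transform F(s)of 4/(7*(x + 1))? 4*pi*csc(pi*s)/7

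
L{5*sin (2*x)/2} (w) 5/ (w^2 + 4)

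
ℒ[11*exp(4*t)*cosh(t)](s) 11*(s - 4)/((s - 4)^2 - 1)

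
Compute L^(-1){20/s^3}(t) 10*t^2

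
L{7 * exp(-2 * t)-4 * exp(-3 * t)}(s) 7/(s + 2)-4/(s + 3)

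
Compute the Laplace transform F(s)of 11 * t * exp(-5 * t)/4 11/(4 * (s + 5)^2)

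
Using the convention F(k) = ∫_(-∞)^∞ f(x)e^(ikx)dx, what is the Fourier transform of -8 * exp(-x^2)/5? -8 * sqrt(pi) * exp(-k^2/4)/5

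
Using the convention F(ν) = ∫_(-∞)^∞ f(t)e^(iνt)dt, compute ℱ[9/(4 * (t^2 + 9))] 3 * pi * exp(-3 * Abs(ν))/4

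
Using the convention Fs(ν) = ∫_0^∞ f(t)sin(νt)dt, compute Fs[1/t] pi/2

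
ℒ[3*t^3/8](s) 9/(4*s^4)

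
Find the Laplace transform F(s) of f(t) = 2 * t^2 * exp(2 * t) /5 4/(5 * (s - 2) ^3) 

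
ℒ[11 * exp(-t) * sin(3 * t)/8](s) 33/(8 * ((s + 1)^2 + 9))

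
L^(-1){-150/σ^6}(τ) -5*τ^5/4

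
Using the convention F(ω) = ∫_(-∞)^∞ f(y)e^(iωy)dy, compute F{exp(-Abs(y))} 2/(ω^2 + 1)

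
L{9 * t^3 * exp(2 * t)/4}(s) 27/(2 * (s - 2)^4)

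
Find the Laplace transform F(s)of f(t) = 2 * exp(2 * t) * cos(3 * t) 2 * (s - 2)/((s - 2)^2 + 9)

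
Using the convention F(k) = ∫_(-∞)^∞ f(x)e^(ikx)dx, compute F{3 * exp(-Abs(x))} 6/(k^2 + 1)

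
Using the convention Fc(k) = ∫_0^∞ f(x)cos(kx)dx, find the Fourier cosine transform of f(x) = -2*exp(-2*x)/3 -4/(3*k^2 + 12)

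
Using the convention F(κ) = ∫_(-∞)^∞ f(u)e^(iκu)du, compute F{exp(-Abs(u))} 2/(κ^2 + 1)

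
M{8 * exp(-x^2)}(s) 4 * gamma(s/2)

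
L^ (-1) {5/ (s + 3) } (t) 5*exp (-3*t) 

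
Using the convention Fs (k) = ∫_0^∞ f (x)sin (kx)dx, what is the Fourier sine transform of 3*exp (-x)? 3*k/ (k^2+1)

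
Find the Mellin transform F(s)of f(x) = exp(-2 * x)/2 gamma(s)/(2 * 2^s)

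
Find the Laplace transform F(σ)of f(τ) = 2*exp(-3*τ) 2/(σ + 3)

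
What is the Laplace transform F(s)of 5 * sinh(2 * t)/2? 5/(s^2 - 4)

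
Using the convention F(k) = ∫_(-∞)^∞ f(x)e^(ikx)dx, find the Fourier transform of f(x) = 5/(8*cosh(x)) 5*pi/(8*cosh(pi*k/2))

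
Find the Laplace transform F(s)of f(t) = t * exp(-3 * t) (s + 3)^(-2)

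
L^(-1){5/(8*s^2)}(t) 5*t/8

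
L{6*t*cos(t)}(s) 6*(s^2 - 1)/(s^2 + 1)^2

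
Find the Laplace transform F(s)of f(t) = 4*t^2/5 8/(5*s^3)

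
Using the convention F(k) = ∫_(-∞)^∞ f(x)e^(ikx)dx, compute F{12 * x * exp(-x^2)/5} 6 * I * sqrt(pi) * k * exp(-k^2/4)/5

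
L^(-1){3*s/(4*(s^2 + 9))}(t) 3*cos(3*t)/4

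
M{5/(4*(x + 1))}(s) 5*pi*csc(pi*s)/4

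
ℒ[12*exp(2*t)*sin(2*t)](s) 24/((s - 2)^2 + 4)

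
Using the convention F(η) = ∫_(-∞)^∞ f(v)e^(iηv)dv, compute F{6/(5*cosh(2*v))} 3*pi/(5*cosh(pi*η/4))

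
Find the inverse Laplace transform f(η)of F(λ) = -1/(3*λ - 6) -exp(2*η)/3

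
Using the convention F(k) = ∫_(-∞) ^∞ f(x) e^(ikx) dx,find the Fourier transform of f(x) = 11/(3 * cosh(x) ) 11 * pi/(3 * cosh(pi * k/2) ) 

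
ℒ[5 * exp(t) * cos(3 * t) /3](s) 5 * (s - 1) /(3 * ((s - 1) ^2 + 9) ) 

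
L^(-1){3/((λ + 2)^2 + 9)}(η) exp(-2*η)*sin(3*η)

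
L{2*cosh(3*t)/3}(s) 2*s/(3*(s^2 - 9))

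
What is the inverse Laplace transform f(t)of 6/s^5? t^4/4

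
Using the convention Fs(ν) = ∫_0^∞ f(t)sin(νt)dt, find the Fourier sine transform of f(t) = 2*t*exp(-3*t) 12*ν/(ν^2+9)^2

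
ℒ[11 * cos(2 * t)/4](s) 11 * s/(4 * (s^2 + 4))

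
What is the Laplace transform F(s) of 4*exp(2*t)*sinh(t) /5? 4/(5*((s - 2) ^2 - 1) ) 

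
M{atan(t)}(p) -pi*sec(pi*p/2)/(2*p)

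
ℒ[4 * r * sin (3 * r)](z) 24 * z/ (z^2 + 9)^2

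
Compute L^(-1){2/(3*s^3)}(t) t^2/3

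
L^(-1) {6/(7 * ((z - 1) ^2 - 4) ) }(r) 3 * exp(r) * sinh(2 * r) /7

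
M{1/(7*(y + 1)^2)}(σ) (-pi*σ + pi)/(7*sin(pi*σ))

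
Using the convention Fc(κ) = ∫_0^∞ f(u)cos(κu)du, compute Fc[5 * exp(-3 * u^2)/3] 5 * sqrt(3) * sqrt(pi) * exp(-κ^2/12)/18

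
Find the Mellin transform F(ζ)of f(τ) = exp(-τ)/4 gamma(ζ)/4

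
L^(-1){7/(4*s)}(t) 7/4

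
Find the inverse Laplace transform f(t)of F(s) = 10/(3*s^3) 5*t^2/3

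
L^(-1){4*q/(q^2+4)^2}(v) v*sin(2*v)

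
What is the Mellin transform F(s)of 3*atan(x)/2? -3*pi*sec(pi*s/2)/(4*s)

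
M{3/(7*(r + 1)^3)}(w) 3*pi*(w - 2)*(w - 1)/(14*sin(pi*w))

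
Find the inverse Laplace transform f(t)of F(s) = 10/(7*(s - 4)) 10*exp(4*t)/7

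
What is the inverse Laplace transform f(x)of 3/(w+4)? 3*exp(-4*x)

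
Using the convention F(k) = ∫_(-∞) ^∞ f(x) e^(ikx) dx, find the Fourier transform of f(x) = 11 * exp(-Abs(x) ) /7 22/(7 * (k^2+1) ) 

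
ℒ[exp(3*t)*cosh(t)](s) (s - 3)/((s - 3)^2 - 1)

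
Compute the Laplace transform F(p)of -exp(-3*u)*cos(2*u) (-p - 3)/((p + 3)^2 + 4)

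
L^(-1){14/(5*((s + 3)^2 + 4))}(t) 7*exp(-3*t)*sin(2*t)/5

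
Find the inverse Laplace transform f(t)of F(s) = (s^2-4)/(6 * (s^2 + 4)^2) t * cos(2 * t)/6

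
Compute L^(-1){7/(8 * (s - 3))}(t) 7 * exp(3 * t)/8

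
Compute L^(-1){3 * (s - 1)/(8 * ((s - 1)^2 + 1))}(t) 3 * exp(t) * cos(t)/8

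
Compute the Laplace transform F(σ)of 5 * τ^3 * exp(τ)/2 15/(σ - 1)^4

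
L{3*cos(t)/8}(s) 3*s/(8*(s^2+1))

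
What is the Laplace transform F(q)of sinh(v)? 1/(q^2 - 1)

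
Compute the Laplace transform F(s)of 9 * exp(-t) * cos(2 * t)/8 9 * (s + 1)/(8 * ((s + 1)^2 + 4))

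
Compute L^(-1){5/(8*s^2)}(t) 5*t/8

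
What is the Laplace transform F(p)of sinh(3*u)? 3/(p^2 - 9)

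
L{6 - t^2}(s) 6/s - 2/s^3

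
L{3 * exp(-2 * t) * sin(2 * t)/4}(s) 3/(2 * ((s+2)^2+4))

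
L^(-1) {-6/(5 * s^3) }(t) -3 * t^2/5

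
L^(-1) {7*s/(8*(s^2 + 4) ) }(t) 7*cos(2*t) /8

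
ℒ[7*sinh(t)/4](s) 7/(4*(s^2 - 1))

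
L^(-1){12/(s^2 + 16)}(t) 3 * sin(4 * t)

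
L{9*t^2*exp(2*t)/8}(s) 9/(4*(s - 2)^3)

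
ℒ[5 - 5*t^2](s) 5/s - 10/s^3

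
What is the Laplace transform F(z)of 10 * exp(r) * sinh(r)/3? 10/(3 * z * (z - 2))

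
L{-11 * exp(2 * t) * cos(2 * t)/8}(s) 11 * (2 - s)/(8 * ((s - 2)^2+4))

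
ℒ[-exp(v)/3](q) -1/(3 * q - 3)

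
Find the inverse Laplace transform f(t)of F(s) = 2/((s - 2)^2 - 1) 2*exp(2*t)*sinh(t)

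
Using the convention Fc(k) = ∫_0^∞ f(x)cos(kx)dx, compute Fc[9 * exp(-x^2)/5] 9 * sqrt(pi) * exp(-k^2/4)/10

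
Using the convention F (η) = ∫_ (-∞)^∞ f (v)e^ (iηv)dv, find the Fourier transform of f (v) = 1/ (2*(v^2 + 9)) pi*exp (-3*Abs (η))/6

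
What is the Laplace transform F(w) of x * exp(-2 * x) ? (w+2) ^(-2) 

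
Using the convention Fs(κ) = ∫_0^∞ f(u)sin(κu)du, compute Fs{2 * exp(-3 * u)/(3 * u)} 2 * atan(κ/3)/3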